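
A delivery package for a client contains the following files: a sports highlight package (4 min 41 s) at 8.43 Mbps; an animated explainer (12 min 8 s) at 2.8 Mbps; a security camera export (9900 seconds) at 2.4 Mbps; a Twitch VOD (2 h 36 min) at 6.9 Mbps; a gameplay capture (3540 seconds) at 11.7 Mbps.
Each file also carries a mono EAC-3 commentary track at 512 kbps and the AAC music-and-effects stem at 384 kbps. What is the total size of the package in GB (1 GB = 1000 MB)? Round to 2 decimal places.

19.44 GB

Audio total: 512 + 384 = 896 kbps = 0.896 Mbps.
sports highlight package: 9.326 Mbps × 281 s = 2620.6 Mb
animated explainer: 3.696 Mbps × 728 s = 2690.7 Mb
security camera export: 3.296 Mbps × 9900 s = 32630.4 Mb
Twitch VOD: 7.796 Mbps × 9360 s = 72970.6 Mb
gameplay capture: 12.596 Mbps × 3540 s = 44589.8 Mb
Total: 155502.1 Mb = 19437.8 MB.
= 19.44 GB.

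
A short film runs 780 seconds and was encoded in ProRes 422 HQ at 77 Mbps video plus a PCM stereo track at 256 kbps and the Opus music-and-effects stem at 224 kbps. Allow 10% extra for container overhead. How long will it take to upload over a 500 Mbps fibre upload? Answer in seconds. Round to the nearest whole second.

Audio total: 256 + 224 = 480 kbps = 0.480 Mbps.
Total bitrate: 77.480 Mbps.
File: 77.480 Mbps × 780 s = 60434.4 Mb.
With 10% container overhead: ×1.10. → 66477.8 Mb.
At 500 Mbps: 66477.8 / 500 = 133.0 s ≈ 133 seconds.

133 seconds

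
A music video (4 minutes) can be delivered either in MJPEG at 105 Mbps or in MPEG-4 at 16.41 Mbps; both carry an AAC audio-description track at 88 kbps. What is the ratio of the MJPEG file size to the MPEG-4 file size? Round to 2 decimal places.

6.37

4 min = 240 s
Audio: 88 kbps = 0.088 Mbps.
MJPEG: 105.088 Mbps × 240 s = 25221.1 Mb = 3.153 GB.
MPEG-4: 16.498 Mbps × 240 s = 3959.5 Mb = 0.495 GB.
Ratio: 3.153 / 0.495 = 6.370.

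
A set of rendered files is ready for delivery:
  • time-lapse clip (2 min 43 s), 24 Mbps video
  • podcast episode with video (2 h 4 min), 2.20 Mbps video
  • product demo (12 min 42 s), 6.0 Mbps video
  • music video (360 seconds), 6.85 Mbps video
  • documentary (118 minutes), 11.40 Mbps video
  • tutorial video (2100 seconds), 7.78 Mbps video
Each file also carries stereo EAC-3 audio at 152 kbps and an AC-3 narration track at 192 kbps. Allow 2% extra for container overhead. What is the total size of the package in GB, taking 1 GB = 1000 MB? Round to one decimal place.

Audio total: 152 + 192 = 344 kbps = 0.344 Mbps.
time-lapse clip: 24.344 Mbps × 163 s × 1.02 = 4047.4 Mb
podcast episode with video: 2.544 Mbps × 7440 s × 1.02 = 19305.9 Mb
product demo: 6.344 Mbps × 762 s × 1.02 = 4930.8 Mb
music video: 7.194 Mbps × 360 s × 1.02 = 2641.6 Mb
documentary: 11.744 Mbps × 7080 s × 1.02 = 84810.5 Mb
tutorial video: 8.124 Mbps × 2100 s × 1.02 = 17401.6 Mb
Total: 133137.9 Mb = 16642.2 MB.
= 16.64 GB.

16.6 GB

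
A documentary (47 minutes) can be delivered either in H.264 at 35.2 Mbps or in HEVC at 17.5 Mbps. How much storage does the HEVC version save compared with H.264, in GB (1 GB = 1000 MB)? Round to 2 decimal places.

6.24 GB

47 min = 2820 s
H.264: 35.200 Mbps × 2820 s = 99264.0 Mb = 12.408 GB.
HEVC: 17.500 Mbps × 2820 s = 49350.0 Mb = 6.169 GB.
Saving: 12.408 − 6.169 = 6.239 GB.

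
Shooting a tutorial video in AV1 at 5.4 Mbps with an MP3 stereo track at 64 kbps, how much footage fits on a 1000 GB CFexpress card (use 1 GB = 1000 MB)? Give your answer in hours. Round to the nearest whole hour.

407 hours

Audio: 64 kbps = 0.064 Mbps.
Total bitrate: 5.4 + 0.064 = 5.464 Mbps.
Capacity: 1000 GB = 8,000,000 Mb.
Recording time: 8,000,000 / 5.464 = 1,464,129 s ≈ 407 hours.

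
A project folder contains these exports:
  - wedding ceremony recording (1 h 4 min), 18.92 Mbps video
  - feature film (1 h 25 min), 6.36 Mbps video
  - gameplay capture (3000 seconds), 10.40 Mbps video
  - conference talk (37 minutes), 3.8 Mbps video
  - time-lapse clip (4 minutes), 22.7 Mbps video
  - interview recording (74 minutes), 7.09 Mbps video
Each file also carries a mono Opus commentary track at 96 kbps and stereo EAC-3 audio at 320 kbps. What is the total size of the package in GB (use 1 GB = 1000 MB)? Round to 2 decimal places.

Audio total: 96 + 320 = 416 kbps = 0.416 Mbps.
wedding ceremony recording: 19.336 Mbps × 3840 s = 74250.2 Mb
feature film: 6.776 Mbps × 5100 s = 34557.6 Mb
gameplay capture: 10.816 Mbps × 3000 s = 32448.0 Mb
conference talk: 4.216 Mbps × 2220 s = 9359.5 Mb
time-lapse clip: 23.116 Mbps × 240 s = 5547.8 Mb
interview recording: 7.506 Mbps × 4440 s = 33326.6 Mb
Total: 189489.8 Mb = 23686.2 MB.
= 23.69 GB.

23.69 GB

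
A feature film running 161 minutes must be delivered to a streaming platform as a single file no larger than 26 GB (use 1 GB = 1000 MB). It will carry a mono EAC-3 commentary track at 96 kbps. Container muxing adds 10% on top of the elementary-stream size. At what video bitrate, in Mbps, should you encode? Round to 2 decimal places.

19.48 Mbps

Budget: 26 GB = 208000.0 Mb.
Stream payload after overhead: 208000.0 / 1.10 = 189090.9 Mb.
161 min = 9660 s
Total bitrate budget: 189090.9 Mb / 9660 s = 19.575 Mbps.
Audio: 96 kbps = 0.096 Mbps.
Video: 19.575 − 0.096 = 19.479 Mbps.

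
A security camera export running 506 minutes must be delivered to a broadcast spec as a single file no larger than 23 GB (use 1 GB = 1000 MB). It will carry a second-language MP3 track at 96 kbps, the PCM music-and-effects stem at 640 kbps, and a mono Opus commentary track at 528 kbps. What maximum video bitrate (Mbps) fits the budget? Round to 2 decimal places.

4.80 Mbps

Budget: 23 GB = 184000.0 Mb.
506 min = 30360 s
Total bitrate budget: 184000.0 Mb / 30360 s = 6.061 Mbps.
Audio total: 96 + 640 + 528 = 1264 kbps = 1.264 Mbps.
Video: 6.061 − 1.264 = 4.797 Mbps.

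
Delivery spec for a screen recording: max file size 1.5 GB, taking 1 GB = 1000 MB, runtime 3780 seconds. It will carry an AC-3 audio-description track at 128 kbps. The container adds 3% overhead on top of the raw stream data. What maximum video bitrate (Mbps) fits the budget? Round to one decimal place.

Budget: 1.5 GB = 12000.0 Mb.
Stream payload after overhead: 12000.0 / 1.03 = 11650.5 Mb.
Total bitrate budget: 11650.5 Mb / 3780 s = 3.082 Mbps.
Audio: 128 kbps = 0.128 Mbps.
Video: 3.082 − 0.128 = 2.954 Mbps.

3.0 Mbps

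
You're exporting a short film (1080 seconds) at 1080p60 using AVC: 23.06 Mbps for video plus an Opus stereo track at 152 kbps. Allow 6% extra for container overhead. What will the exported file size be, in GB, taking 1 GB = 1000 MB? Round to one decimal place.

3.3 GB

Audio: 152 kbps = 0.152 Mbps.
Total bitrate: 23.06 + 0.152 = 23.212 Mbps.
Stream data: 23.212 Mbps × 1080 s = 25069.0 Mb.
With 6% container overhead: ×1.06.
26,573 Mb ÷ 8 = 3,322 MB → 3.322 GB.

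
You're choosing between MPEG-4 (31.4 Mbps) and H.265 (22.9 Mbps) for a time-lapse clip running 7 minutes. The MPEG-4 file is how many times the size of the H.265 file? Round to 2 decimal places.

1.37

7 min = 420 s
MPEG-4: 31.400 Mbps × 420 s = 13188.0 Mb = 1.649 GB.
H.265: 22.900 Mbps × 420 s = 9618.0 Mb = 1.202 GB.
Ratio: 1.649 / 1.202 = 1.371.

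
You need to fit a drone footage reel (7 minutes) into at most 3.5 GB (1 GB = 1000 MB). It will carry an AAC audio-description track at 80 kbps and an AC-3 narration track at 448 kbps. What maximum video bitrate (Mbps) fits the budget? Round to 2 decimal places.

Budget: 3.5 GB = 28000.0 Mb.
7 min = 420 s
Total bitrate budget: 28000.0 Mb / 420 s = 66.667 Mbps.
Audio total: 80 + 448 = 528 kbps = 0.528 Mbps.
Video: 66.667 − 0.528 = 66.139 Mbps.

66.14 Mbps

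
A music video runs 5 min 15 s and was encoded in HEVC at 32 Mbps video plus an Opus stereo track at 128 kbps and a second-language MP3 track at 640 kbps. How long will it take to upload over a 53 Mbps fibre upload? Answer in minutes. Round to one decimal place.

5 min 15 s = 315 s
Audio total: 128 + 640 = 768 kbps = 0.768 Mbps.
Total bitrate: 32.768 Mbps.
File: 32.768 Mbps × 315 s = 10321.9 Mb.
At 53 Mbps: 10321.9 / 53 = 194.8 s ≈ 3.25 minutes.

3.2 minutes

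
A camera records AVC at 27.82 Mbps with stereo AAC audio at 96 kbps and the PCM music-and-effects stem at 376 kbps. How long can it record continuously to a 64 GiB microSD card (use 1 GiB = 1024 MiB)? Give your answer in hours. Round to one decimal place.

5.4 hours

Audio total: 96 + 376 = 472 kbps = 0.472 Mbps.
Total bitrate: 27.82 + 0.472 = 28.292 Mbps.
Capacity: 64 GiB = 549,756 Mb.
Recording time: 549,756 / 28.292 = 19,431 s ≈ 5.40 hours.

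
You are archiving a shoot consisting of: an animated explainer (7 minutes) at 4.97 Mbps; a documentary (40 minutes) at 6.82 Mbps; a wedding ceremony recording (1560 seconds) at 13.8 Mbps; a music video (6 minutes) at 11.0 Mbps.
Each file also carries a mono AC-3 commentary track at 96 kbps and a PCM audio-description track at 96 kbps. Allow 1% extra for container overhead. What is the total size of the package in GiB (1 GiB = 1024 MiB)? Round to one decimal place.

Audio total: 96 + 96 = 192 kbps = 0.192 Mbps.
animated explainer: 5.162 Mbps × 420 s × 1.01 = 2189.7 Mb
documentary: 7.012 Mbps × 2400 s × 1.01 = 16997.1 Mb
wedding ceremony recording: 13.992 Mbps × 1560 s × 1.01 = 22045.8 Mb
music video: 11.192 Mbps × 360 s × 1.01 = 4069.4 Mb
Total: 45302.0 Mb = 5662.8 MB.
= 5.274 GiB.

5.3 GiB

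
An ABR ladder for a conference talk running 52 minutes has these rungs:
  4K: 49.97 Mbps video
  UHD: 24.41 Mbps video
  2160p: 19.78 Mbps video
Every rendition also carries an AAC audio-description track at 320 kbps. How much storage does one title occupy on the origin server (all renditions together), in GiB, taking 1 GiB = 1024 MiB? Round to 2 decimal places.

34.55 GiB

52 min = 3120 s
Audio: 320 kbps = 0.320 Mbps.
Sum of rendition bitrates: (49.97+0.320) + (24.41+0.320) + (19.78+0.320) = 95.120 Mbps.
× 3120 s = 296,774 Mb = 37,097 MB = 34.55 GiB.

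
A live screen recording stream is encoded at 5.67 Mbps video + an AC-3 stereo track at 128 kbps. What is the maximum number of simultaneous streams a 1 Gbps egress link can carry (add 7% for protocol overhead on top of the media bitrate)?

Audio: 128 kbps = 0.128 Mbps.
Per-viewer media rate: 5.798 Mbps.
On the wire with 7% overhead: 6.204 Mbps.
1 Gbps = 1,000 Mbps; 1,000 / 6.204 = 161.19 → 161 viewers.

161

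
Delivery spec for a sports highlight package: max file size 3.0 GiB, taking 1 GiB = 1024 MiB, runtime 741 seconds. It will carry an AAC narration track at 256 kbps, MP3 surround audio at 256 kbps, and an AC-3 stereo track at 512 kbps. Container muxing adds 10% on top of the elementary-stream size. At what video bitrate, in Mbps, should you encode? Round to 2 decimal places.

30.59 Mbps

Budget: 3.0 GiB = 25769.8 Mb.
Stream payload after overhead: 25769.8 / 1.10 = 23427.1 Mb.
Total bitrate budget: 23427.1 Mb / 741 s = 31.616 Mbps.
Audio total: 256 + 256 + 512 = 1024 kbps = 1.024 Mbps.
Video: 31.616 − 1.024 = 30.592 Mbps.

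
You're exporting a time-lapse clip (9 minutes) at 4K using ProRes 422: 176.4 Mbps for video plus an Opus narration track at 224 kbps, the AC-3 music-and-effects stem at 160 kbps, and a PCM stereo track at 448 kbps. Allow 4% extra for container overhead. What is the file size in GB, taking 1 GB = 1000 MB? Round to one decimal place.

12.4 GB

9 min = 540 s
Audio total: 224 + 160 + 448 = 832 kbps = 0.832 Mbps.
Total bitrate: 176.4 + 0.832 = 177.232 Mbps.
Stream data: 177.232 Mbps × 540 s = 95705.3 Mb.
With 4% container overhead: ×1.04.
99,533 Mb ÷ 8 = 12,442 MB → 12.44 GB.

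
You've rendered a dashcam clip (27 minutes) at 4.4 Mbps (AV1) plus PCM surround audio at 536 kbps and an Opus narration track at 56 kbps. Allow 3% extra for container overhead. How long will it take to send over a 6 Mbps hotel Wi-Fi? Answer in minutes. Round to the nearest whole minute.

27 min = 1620 s
Audio total: 536 + 56 = 592 kbps = 0.592 Mbps.
Total bitrate: 4.992 Mbps.
File: 4.992 Mbps × 1620 s = 8087.0 Mb.
With 3% container overhead: ×1.03. → 8329.7 Mb.
At 6 Mbps: 8329.7 / 6 = 1388.3 s ≈ 23.1 minutes.

23 minutes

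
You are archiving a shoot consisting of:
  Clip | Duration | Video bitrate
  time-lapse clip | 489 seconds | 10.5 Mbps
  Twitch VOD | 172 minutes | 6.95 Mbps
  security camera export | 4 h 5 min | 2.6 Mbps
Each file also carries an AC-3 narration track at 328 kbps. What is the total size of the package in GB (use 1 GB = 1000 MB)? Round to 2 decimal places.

Audio: 328 kbps = 0.328 Mbps.
time-lapse clip: 10.828 Mbps × 489 s = 5294.9 Mb
Twitch VOD: 7.278 Mbps × 10320 s = 75109.0 Mb
security camera export: 2.928 Mbps × 14700 s = 43041.6 Mb
Total: 123445.5 Mb = 15430.7 MB.
= 15.43 GB.

15.43 GB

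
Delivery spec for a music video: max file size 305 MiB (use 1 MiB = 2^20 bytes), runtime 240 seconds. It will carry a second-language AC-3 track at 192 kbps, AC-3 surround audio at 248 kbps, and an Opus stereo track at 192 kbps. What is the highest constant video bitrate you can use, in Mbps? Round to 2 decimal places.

Budget: 305 MiB = 2558.5 Mb.
Total bitrate budget: 2558.5 Mb / 240 s = 10.661 Mbps.
Audio total: 192 + 248 + 192 = 632 kbps = 0.632 Mbps.
Video: 10.661 − 0.632 = 10.029 Mbps.

10.03 Mbps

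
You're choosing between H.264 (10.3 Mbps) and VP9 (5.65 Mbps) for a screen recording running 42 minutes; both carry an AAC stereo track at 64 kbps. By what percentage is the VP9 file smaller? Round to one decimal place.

44.9%

42 min = 2520 s
Audio: 64 kbps = 0.064 Mbps.
H.264: 10.364 Mbps × 2520 s = 26117.3 Mb = 3.040 GiB.
VP9: 5.714 Mbps × 2520 s = 14399.3 Mb = 1.676 GiB.
Reduction: (1 − 1.676/3.040) × 100 = 44.87%.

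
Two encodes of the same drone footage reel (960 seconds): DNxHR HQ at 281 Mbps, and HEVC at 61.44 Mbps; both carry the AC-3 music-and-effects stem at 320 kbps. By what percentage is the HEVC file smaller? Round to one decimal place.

Audio: 320 kbps = 0.320 Mbps.
DNxHR HQ: 281.320 Mbps × 960 s = 270067.2 Mb = 33.758 GB.
HEVC: 61.760 Mbps × 960 s = 59289.6 Mb = 7.411 GB.
Reduction: (1 − 7.411/33.758) × 100 = 78.05%.

78.0%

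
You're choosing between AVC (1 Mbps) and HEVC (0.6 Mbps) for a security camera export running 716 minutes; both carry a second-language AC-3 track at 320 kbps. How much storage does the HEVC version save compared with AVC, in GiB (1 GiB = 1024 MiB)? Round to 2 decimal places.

716 min = 42960 s
Audio: 320 kbps = 0.320 Mbps.
AVC: 1.320 Mbps × 42960 s = 56707.2 Mb = 6.602 GiB.
HEVC: 0.920 Mbps × 42960 s = 39523.2 Mb = 4.601 GiB.
Saving: 6.602 − 4.601 = 2.000 GiB.

2.00 GiB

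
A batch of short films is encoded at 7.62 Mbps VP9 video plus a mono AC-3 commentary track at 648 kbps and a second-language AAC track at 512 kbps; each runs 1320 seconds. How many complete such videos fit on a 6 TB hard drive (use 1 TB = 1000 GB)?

Audio total: 648 + 512 = 1160 kbps = 1.160 Mbps.
Total bitrate: 8.780 Mbps.
Per item: 8.780 Mbps × 1320 s = 11,590 Mb = 1,449 MB.
Capacity: 6 TB = 48,000,000 Mb; 4141.64 items → 4141 complete.

4141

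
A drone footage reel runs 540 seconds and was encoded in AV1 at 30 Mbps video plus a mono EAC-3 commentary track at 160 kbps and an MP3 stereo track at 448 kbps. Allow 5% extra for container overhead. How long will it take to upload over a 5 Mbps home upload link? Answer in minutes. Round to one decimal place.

57.8 minutes

Audio total: 160 + 448 = 608 kbps = 0.608 Mbps.
Total bitrate: 30.608 Mbps.
File: 30.608 Mbps × 540 s = 16528.3 Mb.
With 5% container overhead: ×1.05. → 17354.7 Mb.
At 5 Mbps: 17354.7 / 5 = 3470.9 s ≈ 57.8 minutes.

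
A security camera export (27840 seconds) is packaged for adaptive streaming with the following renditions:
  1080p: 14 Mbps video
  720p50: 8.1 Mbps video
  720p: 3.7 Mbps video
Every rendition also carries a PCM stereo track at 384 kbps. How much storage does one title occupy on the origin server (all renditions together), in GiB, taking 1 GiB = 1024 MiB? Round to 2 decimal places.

87.35 GiB

Audio: 384 kbps = 0.384 Mbps.
Sum of rendition bitrates: (14+0.384) + (8.1+0.384) + (3.7+0.384) = 26.952 Mbps.
× 27840 s = 750,344 Mb = 93,793 MB = 87.35 GiB.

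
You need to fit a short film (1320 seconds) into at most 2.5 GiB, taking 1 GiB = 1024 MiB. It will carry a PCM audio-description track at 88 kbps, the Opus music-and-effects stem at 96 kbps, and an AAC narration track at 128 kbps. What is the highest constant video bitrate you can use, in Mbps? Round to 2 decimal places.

Budget: 2.5 GiB = 21474.8 Mb.
Total bitrate budget: 21474.8 Mb / 1320 s = 16.269 Mbps.
Audio total: 88 + 96 + 128 = 312 kbps = 0.312 Mbps.
Video: 16.269 − 0.312 = 15.957 Mbps.

15.96 Mbps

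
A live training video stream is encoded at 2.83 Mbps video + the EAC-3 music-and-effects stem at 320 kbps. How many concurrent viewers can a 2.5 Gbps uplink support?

793

Audio: 320 kbps = 0.320 Mbps.
Per-viewer media rate: 3.150 Mbps.
2.5 Gbps = 2,500 Mbps; 2,500 / 3.150 = 793.65 → 793 viewers.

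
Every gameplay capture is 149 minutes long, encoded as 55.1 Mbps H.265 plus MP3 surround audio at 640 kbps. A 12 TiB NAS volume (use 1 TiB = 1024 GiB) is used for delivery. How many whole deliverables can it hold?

149 min = 8940 s
Audio: 640 kbps = 0.640 Mbps.
Total bitrate: 55.740 Mbps.
Per item: 55.740 Mbps × 8940 s = 498,316 Mb = 62,289 MB.
Capacity: 12 TiB = 105,553,116 Mb; 211.82 items → 211 complete.

211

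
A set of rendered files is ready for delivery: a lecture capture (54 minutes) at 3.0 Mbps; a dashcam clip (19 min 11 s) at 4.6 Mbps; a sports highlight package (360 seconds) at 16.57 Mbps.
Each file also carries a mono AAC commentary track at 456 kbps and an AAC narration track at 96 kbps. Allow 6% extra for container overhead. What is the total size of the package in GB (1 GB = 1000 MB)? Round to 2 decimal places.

3.13 GB

Audio total: 456 + 96 = 552 kbps = 0.552 Mbps.
lecture capture: 3.552 Mbps × 3240 s × 1.06 = 12199.0 Mb
dashcam clip: 5.152 Mbps × 1151 s × 1.06 = 6285.7 Mb
sports highlight package: 17.122 Mbps × 360 s × 1.06 = 6533.8 Mb
Total: 25018.5 Mb = 3127.3 MB.
= 3.127 GB.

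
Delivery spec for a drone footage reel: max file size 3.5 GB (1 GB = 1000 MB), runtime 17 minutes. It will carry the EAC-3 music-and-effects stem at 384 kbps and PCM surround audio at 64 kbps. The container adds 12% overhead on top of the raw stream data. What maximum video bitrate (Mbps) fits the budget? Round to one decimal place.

Budget: 3.5 GB = 28000.0 Mb.
Stream payload after overhead: 28000.0 / 1.12 = 25000.0 Mb.
17 min = 1020 s
Total bitrate budget: 25000.0 Mb / 1020 s = 24.510 Mbps.
Audio total: 384 + 64 = 448 kbps = 0.448 Mbps.
Video: 24.510 − 0.448 = 24.062 Mbps.

24.1 Mbps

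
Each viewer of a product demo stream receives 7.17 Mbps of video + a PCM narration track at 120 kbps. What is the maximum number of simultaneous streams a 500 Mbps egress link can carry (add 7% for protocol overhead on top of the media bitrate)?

Audio: 120 kbps = 0.120 Mbps.
Per-viewer media rate: 7.290 Mbps.
On the wire with 7% overhead: 7.800 Mbps.
500 Mbps = 500.0 Mbps; 500.0 / 7.800 = 64.10 → 64 viewers.

64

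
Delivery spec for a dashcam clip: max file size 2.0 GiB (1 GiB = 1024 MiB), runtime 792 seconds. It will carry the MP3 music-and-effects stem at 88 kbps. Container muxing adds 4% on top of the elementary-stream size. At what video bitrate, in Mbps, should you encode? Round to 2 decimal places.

20.77 Mbps

Budget: 2.0 GiB = 17179.9 Mb.
Stream payload after overhead: 17179.9 / 1.04 = 16519.1 Mb.
Total bitrate budget: 16519.1 Mb / 792 s = 20.857 Mbps.
Audio: 88 kbps = 0.088 Mbps.
Video: 20.857 − 0.088 = 20.769 Mbps.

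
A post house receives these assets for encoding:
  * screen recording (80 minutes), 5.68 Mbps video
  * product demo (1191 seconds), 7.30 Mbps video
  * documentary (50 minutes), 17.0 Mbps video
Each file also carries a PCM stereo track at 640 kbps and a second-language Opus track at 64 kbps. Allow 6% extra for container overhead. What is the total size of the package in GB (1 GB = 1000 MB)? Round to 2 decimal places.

12.36 GB

Audio total: 640 + 64 = 704 kbps = 0.704 Mbps.
screen recording: 6.384 Mbps × 4800 s × 1.06 = 32481.8 Mb
product demo: 8.004 Mbps × 1191 s × 1.06 = 10104.7 Mb
documentary: 17.704 Mbps × 3000 s × 1.06 = 56298.7 Mb
Total: 98885.2 Mb = 12360.7 MB.
= 12.36 GB.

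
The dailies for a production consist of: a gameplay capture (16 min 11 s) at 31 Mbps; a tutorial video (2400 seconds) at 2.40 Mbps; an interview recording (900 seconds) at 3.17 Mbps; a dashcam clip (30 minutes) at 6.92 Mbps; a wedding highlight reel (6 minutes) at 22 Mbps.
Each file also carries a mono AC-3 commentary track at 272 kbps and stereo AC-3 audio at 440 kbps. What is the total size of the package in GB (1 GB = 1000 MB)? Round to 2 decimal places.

Audio total: 272 + 440 = 712 kbps = 0.712 Mbps.
gameplay capture: 31.712 Mbps × 971 s = 30792.4 Mb
tutorial video: 3.112 Mbps × 2400 s = 7468.8 Mb
interview recording: 3.882 Mbps × 900 s = 3493.8 Mb
dashcam clip: 7.632 Mbps × 1800 s = 13737.6 Mb
wedding highlight reel: 22.712 Mbps × 360 s = 8176.3 Mb
Total: 63668.9 Mb = 7958.6 MB.
= 7.959 GB.

7.96 GB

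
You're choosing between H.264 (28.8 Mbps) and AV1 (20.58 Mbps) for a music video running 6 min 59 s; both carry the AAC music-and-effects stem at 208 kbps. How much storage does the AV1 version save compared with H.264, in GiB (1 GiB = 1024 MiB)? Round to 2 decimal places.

0.40 GiB

6 min 59 s = 419 s
Audio: 208 kbps = 0.208 Mbps.
H.264: 29.008 Mbps × 419 s = 12154.4 Mb = 1.415 GiB.
AV1: 20.788 Mbps × 419 s = 8710.2 Mb = 1.014 GiB.
Saving: 1.415 − 1.014 = 0.401 GiB.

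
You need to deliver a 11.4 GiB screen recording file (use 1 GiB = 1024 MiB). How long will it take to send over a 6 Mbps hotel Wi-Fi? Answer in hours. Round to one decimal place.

4.5 hours

File: 11.4 GiB = 97925.3 Mb.
At 6 Mbps: 97925.3 / 6 = 16320.9 s ≈ 4.53 hours.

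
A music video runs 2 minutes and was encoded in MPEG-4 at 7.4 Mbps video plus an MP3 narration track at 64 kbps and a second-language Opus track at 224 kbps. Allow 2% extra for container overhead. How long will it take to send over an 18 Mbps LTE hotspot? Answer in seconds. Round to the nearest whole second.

2 min = 120 s
Audio total: 64 + 224 = 288 kbps = 0.288 Mbps.
Total bitrate: 7.688 Mbps.
File: 7.688 Mbps × 120 s = 922.6 Mb.
With 2% container overhead: ×1.02. → 941.0 Mb.
At 18 Mbps: 941.0 / 18 = 52.3 s ≈ 52.3 seconds.

52 seconds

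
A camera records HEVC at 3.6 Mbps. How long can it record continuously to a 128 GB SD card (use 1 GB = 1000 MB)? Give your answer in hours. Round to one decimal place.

Capacity: 128 GB = 1,024,000 Mb.
Recording time: 1,024,000 / 3.600 = 284,444 s ≈ 79.0 hours.

79.0 hours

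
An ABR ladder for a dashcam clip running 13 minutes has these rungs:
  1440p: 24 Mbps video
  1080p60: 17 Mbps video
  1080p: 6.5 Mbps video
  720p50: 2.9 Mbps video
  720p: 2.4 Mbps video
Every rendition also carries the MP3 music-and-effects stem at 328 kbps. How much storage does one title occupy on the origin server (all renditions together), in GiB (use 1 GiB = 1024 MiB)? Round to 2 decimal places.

4.94 GiB

13 min = 780 s
Audio: 328 kbps = 0.328 Mbps.
Sum of rendition bitrates: (24+0.328) + (17+0.328) + (6.5+0.328) + (2.9+0.328) + (2.4+0.328) = 54.440 Mbps.
× 780 s = 42,463 Mb = 5,308 MB = 4.943 GiB.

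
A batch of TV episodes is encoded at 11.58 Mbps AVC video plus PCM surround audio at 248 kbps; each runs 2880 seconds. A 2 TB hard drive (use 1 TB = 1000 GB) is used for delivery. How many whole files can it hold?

469

Audio: 248 kbps = 0.248 Mbps.
Total bitrate: 11.828 Mbps.
Per item: 11.828 Mbps × 2880 s = 34,065 Mb = 4,258 MB.
Capacity: 2 TB = 16,000,000 Mb; 469.70 items → 469 complete.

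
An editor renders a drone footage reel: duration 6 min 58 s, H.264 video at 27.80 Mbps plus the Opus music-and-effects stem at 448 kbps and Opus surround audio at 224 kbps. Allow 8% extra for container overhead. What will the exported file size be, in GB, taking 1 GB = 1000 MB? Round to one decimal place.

1.6 GB

6 min 58 s = 418 s
Audio total: 448 + 224 = 672 kbps = 0.672 Mbps.
Total bitrate: 27.80 + 0.672 = 28.472 Mbps.
Stream data: 28.472 Mbps × 418 s = 11901.3 Mb.
With 8% container overhead: ×1.08.
12,853 Mb ÷ 8 = 1,607 MB → 1.607 GB.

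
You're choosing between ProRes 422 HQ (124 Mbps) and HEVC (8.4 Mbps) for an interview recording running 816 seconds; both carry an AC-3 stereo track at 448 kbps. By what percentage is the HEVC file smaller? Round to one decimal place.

92.9%

Audio: 448 kbps = 0.448 Mbps.
ProRes 422 HQ: 124.448 Mbps × 816 s = 101549.6 Mb = 12.694 GB.
HEVC: 8.848 Mbps × 816 s = 7220.0 Mb = 0.902 GB.
Reduction: (1 − 0.902/12.694) × 100 = 92.89%.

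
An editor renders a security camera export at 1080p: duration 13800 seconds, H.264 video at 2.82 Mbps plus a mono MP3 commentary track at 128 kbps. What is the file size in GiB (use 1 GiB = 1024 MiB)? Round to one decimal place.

4.7 GiB

Audio: 128 kbps = 0.128 Mbps.
Total bitrate: 2.82 + 0.128 = 2.948 Mbps.
Stream data: 2.948 Mbps × 13800 s = 40682.4 Mb.
40,682 Mb = 5,085,300,000 bytes ÷ 1,073,741,824 = 4.736 GiB.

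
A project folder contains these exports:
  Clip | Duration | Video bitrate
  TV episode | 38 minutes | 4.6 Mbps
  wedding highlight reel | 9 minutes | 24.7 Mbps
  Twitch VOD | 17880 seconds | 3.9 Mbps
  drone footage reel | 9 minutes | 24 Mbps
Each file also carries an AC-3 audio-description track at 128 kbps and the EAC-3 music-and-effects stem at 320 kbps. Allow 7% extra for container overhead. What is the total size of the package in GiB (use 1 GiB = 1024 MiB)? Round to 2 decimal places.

14.45 GiB

Audio total: 128 + 320 = 448 kbps = 0.448 Mbps.
TV episode: 5.048 Mbps × 2280 s × 1.07 = 12315.1 Mb
wedding highlight reel: 25.148 Mbps × 540 s × 1.07 = 14530.5 Mb
Twitch VOD: 4.348 Mbps × 17880 s × 1.07 = 83184.2 Mb
drone footage reel: 24.448 Mbps × 540 s × 1.07 = 14126.1 Mb
Total: 124155.9 Mb = 15519.5 MB.
= 14.45 GiB.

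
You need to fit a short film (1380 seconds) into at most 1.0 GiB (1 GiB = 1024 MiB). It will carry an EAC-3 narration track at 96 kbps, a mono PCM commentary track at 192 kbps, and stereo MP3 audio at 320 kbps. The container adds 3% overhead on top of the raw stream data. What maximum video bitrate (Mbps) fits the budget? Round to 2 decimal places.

5.44 Mbps

Budget: 1.0 GiB = 8589.9 Mb.
Stream payload after overhead: 8589.9 / 1.03 = 8339.7 Mb.
Total bitrate budget: 8339.7 Mb / 1380 s = 6.043 Mbps.
Audio total: 96 + 192 + 320 = 608 kbps = 0.608 Mbps.
Video: 6.043 − 0.608 = 5.435 Mbps.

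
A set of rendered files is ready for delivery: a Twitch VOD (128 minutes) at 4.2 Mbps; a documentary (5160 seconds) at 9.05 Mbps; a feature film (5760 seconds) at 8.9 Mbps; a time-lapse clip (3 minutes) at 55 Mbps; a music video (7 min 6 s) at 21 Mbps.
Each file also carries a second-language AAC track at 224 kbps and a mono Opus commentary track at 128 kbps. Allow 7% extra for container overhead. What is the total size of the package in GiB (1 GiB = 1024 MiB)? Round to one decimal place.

Audio total: 224 + 128 = 352 kbps = 0.352 Mbps.
Twitch VOD: 4.552 Mbps × 7680 s × 1.07 = 37406.5 Mb
documentary: 9.402 Mbps × 5160 s × 1.07 = 51910.3 Mb
feature film: 9.252 Mbps × 5760 s × 1.07 = 57021.9 Mb
time-lapse clip: 55.352 Mbps × 180 s × 1.07 = 10660.8 Mb
music video: 21.352 Mbps × 426 s × 1.07 = 9732.7 Mb
Total: 166732.2 Mb = 20841.5 MB.
= 19.41 GiB.

19.4 GiB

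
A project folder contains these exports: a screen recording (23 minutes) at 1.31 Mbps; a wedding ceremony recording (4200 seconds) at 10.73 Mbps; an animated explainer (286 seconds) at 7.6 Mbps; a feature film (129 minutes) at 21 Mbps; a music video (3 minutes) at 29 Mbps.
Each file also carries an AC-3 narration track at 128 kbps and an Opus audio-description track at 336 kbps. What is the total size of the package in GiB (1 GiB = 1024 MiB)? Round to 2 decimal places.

Audio total: 128 + 336 = 464 kbps = 0.464 Mbps.
screen recording: 1.774 Mbps × 1380 s = 2448.1 Mb
wedding ceremony recording: 11.194 Mbps × 4200 s = 47014.8 Mb
animated explainer: 8.064 Mbps × 286 s = 2306.3 Mb
feature film: 21.464 Mbps × 7740 s = 166131.4 Mb
music video: 29.464 Mbps × 180 s = 5303.5 Mb
Total: 223204.1 Mb = 27900.5 MB.
= 25.98 GiB.

25.98 GiB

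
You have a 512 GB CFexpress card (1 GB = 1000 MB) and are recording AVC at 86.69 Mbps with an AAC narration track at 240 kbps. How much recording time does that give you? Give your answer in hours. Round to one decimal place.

Audio: 240 kbps = 0.240 Mbps.
Total bitrate: 86.69 + 0.240 = 86.930 Mbps.
Capacity: 512 GB = 4,096,000 Mb.
Recording time: 4,096,000 / 86.930 = 47,118 s ≈ 13.1 hours.

13.1 hours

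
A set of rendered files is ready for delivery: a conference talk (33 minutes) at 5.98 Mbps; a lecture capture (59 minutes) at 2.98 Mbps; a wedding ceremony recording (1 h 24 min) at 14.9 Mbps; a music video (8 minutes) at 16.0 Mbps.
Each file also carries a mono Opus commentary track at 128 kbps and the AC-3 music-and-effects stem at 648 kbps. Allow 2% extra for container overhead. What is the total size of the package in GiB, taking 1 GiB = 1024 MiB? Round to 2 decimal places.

13.51 GiB

Audio total: 128 + 648 = 776 kbps = 0.776 Mbps.
conference talk: 6.756 Mbps × 1980 s × 1.02 = 13644.4 Mb
lecture capture: 3.756 Mbps × 3540 s × 1.02 = 13562.2 Mb
wedding ceremony recording: 15.676 Mbps × 5040 s × 1.02 = 80587.2 Mb
music video: 16.776 Mbps × 480 s × 1.02 = 8213.5 Mb
Total: 116007.3 Mb = 14500.9 MB.
= 13.51 GiB.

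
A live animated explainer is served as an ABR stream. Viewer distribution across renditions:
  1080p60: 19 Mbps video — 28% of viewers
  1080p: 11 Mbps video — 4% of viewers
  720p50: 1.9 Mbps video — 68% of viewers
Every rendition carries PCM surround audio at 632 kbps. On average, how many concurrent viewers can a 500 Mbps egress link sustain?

Audio: 632 kbps = 0.632 Mbps.
Average per-viewer bitrate: 0.28×19.632 + 0.04×11.632 + 0.68×2.532 = 7.684 Mbps.
500 Mbps = 500.0 Mbps; 500.0 / 7.684 = 65.07 → 65.

65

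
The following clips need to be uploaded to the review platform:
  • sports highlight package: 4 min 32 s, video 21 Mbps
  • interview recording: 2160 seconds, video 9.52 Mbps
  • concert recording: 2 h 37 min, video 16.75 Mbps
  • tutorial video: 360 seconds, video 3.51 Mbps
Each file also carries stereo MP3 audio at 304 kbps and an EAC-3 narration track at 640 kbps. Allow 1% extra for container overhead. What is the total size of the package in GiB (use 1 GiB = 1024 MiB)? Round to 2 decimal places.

23.15 GiB

Audio total: 304 + 640 = 944 kbps = 0.944 Mbps.
sports highlight package: 21.944 Mbps × 272 s × 1.01 = 6028.5 Mb
interview recording: 10.464 Mbps × 2160 s × 1.01 = 22828.3 Mb
concert recording: 17.694 Mbps × 9420 s × 1.01 = 168344.3 Mb
tutorial video: 4.454 Mbps × 360 s × 1.01 = 1619.5 Mb
Total: 198820.4 Mb = 24852.6 MB.
= 23.15 GiB.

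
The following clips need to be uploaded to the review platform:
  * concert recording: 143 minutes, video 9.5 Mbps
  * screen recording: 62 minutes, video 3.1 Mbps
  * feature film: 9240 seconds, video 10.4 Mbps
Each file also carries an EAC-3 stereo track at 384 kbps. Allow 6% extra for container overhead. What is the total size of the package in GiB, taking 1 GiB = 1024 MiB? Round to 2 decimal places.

24.36 GiB

Audio: 384 kbps = 0.384 Mbps.
concert recording: 9.884 Mbps × 8580 s × 1.06 = 89893.0 Mb
screen recording: 3.484 Mbps × 3720 s × 1.06 = 13738.1 Mb
feature film: 10.784 Mbps × 9240 s × 1.06 = 105622.8 Mb
Total: 209253.9 Mb = 26156.7 MB.
= 24.36 GiB.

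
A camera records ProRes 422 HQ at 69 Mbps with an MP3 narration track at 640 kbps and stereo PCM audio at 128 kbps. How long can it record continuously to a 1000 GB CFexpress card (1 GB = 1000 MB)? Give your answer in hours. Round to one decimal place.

Audio total: 640 + 128 = 768 kbps = 0.768 Mbps.
Total bitrate: 69 + 0.768 = 69.768 Mbps.
Capacity: 1000 GB = 8,000,000 Mb.
Recording time: 8,000,000 / 69.768 = 114,666 s ≈ 31.9 hours.

31.9 hours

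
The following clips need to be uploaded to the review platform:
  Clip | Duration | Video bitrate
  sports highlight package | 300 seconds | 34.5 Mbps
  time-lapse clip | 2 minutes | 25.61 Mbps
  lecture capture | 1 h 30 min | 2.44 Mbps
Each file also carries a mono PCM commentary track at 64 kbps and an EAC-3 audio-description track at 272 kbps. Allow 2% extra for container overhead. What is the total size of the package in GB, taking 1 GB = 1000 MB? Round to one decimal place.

Audio total: 64 + 272 = 336 kbps = 0.336 Mbps.
sports highlight package: 34.836 Mbps × 300 s × 1.02 = 10659.8 Mb
time-lapse clip: 25.946 Mbps × 120 s × 1.02 = 3175.8 Mb
lecture capture: 2.776 Mbps × 5400 s × 1.02 = 15290.2 Mb
Total: 29125.8 Mb = 3640.7 MB.
= 3.641 GB.

3.6 GB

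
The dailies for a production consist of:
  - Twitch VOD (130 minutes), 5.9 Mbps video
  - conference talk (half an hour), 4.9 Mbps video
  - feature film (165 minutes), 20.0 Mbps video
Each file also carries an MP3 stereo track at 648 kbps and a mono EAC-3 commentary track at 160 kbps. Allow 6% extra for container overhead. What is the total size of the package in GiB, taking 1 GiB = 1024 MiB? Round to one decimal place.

Audio total: 648 + 160 = 808 kbps = 0.808 Mbps.
Twitch VOD: 6.708 Mbps × 7800 s × 1.06 = 55461.7 Mb
conference talk: 5.708 Mbps × 1800 s × 1.06 = 10890.9 Mb
feature film: 20.808 Mbps × 9900 s × 1.06 = 218359.2 Mb
Total: 284711.8 Mb = 35589.0 MB.
= 33.14 GiB.

33.1 GiB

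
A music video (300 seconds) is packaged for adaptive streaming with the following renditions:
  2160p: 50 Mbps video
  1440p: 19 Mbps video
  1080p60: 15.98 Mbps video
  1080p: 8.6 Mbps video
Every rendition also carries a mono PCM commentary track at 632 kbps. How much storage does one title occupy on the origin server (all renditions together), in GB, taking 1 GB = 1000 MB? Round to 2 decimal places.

3.60 GB

Audio: 632 kbps = 0.632 Mbps.
Sum of rendition bitrates: (50+0.632) + (19+0.632) + (15.98+0.632) + (8.6+0.632) = 96.108 Mbps.
× 300 s = 28,832 Mb = 3,604 MB = 3.604 GB.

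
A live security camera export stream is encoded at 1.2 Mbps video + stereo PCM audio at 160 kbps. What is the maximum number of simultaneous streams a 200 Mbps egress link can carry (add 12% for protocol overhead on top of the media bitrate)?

131

Audio: 160 kbps = 0.160 Mbps.
Per-viewer media rate: 1.360 Mbps.
On the wire with 12% overhead: 1.523 Mbps.
200 Mbps = 200.0 Mbps; 200.0 / 1.523 = 131.30 → 131 viewers.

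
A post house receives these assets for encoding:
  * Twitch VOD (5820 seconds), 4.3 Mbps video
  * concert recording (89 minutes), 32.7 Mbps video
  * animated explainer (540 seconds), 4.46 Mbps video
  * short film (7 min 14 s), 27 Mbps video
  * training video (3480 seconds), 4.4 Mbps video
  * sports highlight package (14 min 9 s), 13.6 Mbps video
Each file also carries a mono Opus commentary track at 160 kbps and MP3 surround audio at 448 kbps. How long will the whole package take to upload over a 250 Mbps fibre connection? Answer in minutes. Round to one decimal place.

Audio total: 160 + 448 = 608 kbps = 0.608 Mbps.
Twitch VOD: 4.908 Mbps × 5820 s = 28564.6 Mb
concert recording: 33.308 Mbps × 5340 s = 177864.7 Mb
animated explainer: 5.068 Mbps × 540 s = 2736.7 Mb
short film: 27.608 Mbps × 434 s = 11981.9 Mb
training video: 5.008 Mbps × 3480 s = 17427.8 Mb
sports highlight package: 14.208 Mbps × 849 s = 12062.6 Mb
Total: 250638.3 Mb = 31329.8 MB.
At 250 Mbps: 250638.3 / 250 = 1003 s ≈ 16.7 minutes.

16.7 minutes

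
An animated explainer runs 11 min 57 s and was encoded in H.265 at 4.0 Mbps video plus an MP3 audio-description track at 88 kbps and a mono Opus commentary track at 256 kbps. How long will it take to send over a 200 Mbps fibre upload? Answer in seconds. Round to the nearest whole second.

16 seconds

11 min 57 s = 717 s
Audio total: 88 + 256 = 344 kbps = 0.344 Mbps.
Total bitrate: 4.344 Mbps.
File: 4.344 Mbps × 717 s = 3114.6 Mb.
At 200 Mbps: 3114.6 / 200 = 15.6 s ≈ 15.6 seconds.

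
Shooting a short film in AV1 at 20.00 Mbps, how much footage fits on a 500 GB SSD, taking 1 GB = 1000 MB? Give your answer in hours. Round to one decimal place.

Capacity: 500 GB = 4,000,000 Mb.
Recording time: 4,000,000 / 20.000 = 200,000 s ≈ 55.6 hours.

55.6 hours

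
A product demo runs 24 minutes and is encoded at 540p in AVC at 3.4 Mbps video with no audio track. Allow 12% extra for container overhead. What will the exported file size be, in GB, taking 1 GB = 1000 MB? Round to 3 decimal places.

24 min = 1440 s
Total bitrate: 3.4 Mbps.
Stream data: 3.400 Mbps × 1440 s = 4896.0 Mb.
With 12% container overhead: ×1.12.
5,484 Mb ÷ 8 = 685.4 MB → 0.6854 GB.

0.685 GB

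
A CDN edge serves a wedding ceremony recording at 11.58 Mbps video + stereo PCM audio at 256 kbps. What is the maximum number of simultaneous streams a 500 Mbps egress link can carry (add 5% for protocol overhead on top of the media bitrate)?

Audio: 256 kbps = 0.256 Mbps.
Per-viewer media rate: 11.836 Mbps.
On the wire with 5% overhead: 12.428 Mbps.
500 Mbps = 500.0 Mbps; 500.0 / 12.428 = 40.23 → 40 viewers.

40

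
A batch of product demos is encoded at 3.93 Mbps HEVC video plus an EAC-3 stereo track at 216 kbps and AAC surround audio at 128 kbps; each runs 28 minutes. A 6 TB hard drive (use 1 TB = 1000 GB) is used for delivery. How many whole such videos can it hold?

28 min = 1680 s
Audio total: 216 + 128 = 344 kbps = 0.344 Mbps.
Total bitrate: 4.274 Mbps.
Per item: 4.274 Mbps × 1680 s = 7,180 Mb = 897.5 MB.
Capacity: 6 TB = 48,000,000 Mb; 6684.94 items → 6684 complete.

6684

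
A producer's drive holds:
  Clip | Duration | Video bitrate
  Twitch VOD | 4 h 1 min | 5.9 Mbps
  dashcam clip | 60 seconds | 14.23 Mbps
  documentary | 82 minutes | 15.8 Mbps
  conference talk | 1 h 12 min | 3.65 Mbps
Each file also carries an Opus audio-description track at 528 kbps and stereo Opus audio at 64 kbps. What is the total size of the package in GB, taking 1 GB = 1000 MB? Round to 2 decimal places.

Audio total: 528 + 64 = 592 kbps = 0.592 Mbps.
Twitch VOD: 6.492 Mbps × 14460 s = 93874.3 Mb
dashcam clip: 14.822 Mbps × 60 s = 889.3 Mb
documentary: 16.392 Mbps × 4920 s = 80648.6 Mb
conference talk: 4.242 Mbps × 4320 s = 18325.4 Mb
Total: 193737.7 Mb = 24217.2 MB.
= 24.22 GB.

24.22 GB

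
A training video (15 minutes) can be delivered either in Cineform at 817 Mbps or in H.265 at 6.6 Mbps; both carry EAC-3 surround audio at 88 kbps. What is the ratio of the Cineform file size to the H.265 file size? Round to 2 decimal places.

15 min = 900 s
Audio: 88 kbps = 0.088 Mbps.
Cineform: 817.088 Mbps × 900 s = 735379.2 Mb = 91.922 GB.
H.265: 6.688 Mbps × 900 s = 6019.2 Mb = 0.752 GB.
Ratio: 91.922 / 0.752 = 122.172.

122.17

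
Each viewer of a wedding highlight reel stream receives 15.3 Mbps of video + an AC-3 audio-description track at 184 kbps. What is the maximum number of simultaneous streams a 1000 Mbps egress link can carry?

64

Audio: 184 kbps = 0.184 Mbps.
Per-viewer media rate: 15.484 Mbps.
1000 Mbps = 1,000 Mbps; 1,000 / 15.484 = 64.58 → 64 viewers.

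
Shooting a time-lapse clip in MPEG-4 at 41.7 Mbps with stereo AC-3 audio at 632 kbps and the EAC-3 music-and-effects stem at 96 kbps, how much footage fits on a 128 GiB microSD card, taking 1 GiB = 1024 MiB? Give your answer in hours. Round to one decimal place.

Audio total: 632 + 96 = 728 kbps = 0.728 Mbps.
Total bitrate: 41.7 + 0.728 = 42.428 Mbps.
Capacity: 128 GiB = 1,099,512 Mb.
Recording time: 1,099,512 / 42.428 = 25,915 s ≈ 7.20 hours.

7.2 hours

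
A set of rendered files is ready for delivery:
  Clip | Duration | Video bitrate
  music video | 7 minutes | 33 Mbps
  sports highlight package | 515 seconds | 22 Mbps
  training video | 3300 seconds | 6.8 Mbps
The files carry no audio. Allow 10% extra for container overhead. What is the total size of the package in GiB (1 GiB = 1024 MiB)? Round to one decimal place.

music video: 33.000 Mbps × 420 s × 1.10 = 15246.0 Mb
sports highlight package: 22.000 Mbps × 515 s × 1.10 = 12463.0 Mb
training video: 6.800 Mbps × 3300 s × 1.10 = 24684.0 Mb
Total: 52393.0 Mb = 6549.1 MB.
= 6.099 GiB.

6.1 GiB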